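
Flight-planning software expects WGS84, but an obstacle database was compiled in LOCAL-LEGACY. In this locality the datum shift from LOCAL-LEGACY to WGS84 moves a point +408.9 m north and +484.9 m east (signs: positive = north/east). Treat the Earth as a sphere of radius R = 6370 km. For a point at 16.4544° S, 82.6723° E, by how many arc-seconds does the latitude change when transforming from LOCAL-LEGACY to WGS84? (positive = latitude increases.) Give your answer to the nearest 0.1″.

On a sphere of radius R, 1 rad of latitude = R, so Δφ = ΔN / R = 408.9 / 6370000 = 6.4192e-05 rad = 13.240″.

Δφ = 13.2″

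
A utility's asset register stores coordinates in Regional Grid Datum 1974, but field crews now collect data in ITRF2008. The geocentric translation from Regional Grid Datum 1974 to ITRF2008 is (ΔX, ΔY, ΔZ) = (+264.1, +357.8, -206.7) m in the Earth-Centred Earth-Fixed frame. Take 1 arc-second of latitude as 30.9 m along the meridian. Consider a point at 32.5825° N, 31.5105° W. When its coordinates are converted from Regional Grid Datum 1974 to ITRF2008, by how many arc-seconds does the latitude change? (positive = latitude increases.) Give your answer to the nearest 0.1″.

Δφ = -6.3″

sin φ = 0.538513, cos φ = 0.842617, sin λ = -0.522655, cos λ = 0.852544.
North component: ΔN = −sin φ cos λ·ΔX − sin φ sin λ·ΔY + cos φ·ΔZ = −(0.538513)(0.852544)(264.1) − (0.538513)(-0.522655)(357.8) + (0.842617)(-206.7) = -194.71 m.
1° of latitude spans 3600 × 30.90 = 111240 m, so Δφ = -194.71 / 111240 × 3600 = -6.301″.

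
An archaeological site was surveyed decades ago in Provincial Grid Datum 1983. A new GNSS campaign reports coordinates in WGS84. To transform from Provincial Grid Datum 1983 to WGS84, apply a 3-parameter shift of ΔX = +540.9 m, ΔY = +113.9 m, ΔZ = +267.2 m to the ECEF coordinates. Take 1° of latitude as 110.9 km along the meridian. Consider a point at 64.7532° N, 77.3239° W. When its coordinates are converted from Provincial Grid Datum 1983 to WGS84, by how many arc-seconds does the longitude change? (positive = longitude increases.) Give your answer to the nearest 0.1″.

Δλ = 42.1″

sin φ = 0.904479, cos φ = 0.426518, sin λ = -0.975626, cos λ = 0.219439.
East component: ΔE = −sin λ·ΔX + cos λ·ΔY = −(-0.975626)(540.9) + (0.219439)(113.9) = 552.71 m.
1° of latitude spans 110900 m; at latitude φ, 1° of longitude spans that × cos φ = 47300.9 m, so Δλ = 552.71 / 47300.9 × 3600 = 42.066″.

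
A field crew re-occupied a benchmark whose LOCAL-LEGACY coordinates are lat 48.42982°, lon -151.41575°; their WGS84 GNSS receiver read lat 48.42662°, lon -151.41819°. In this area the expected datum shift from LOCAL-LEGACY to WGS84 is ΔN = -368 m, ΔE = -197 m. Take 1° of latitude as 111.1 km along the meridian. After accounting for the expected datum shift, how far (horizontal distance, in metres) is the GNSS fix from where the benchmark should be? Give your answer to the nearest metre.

21 m

Observed coordinate differences: Δφ = -0.00320°, Δλ = -0.00244°.
Converting to metres (1° lat = 111100 m, cos φ = 0.663537): observed ΔN = -355.5 m, observed ΔE = -179.9 m.
Subtracting the expected shift leaves a residual of -355.5 − (-368) = 12.5 m north and -179.9 − (-197) = 17.1 m east.
Residual distance = √(12.5² + 17.1²) = 21.2 m.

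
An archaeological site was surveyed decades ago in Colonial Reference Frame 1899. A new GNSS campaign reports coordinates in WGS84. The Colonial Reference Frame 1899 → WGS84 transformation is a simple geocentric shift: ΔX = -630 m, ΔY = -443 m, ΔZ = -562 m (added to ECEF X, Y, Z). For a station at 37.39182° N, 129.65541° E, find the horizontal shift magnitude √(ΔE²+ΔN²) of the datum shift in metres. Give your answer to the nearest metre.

At φ = 37.39182°, λ = 129.65541°: sin φ = 0.607262, cos φ = 0.794501, sin λ = 0.769896, cos λ = -0.638169.
ΔE = −sin λ·ΔX + cos λ·ΔY = −(0.769896)·(-630) + (-0.638169)·(-443) = 767.74 m.
ΔN = −sin φ cos λ·ΔX − sin φ sin λ·ΔY + cos φ·ΔZ = −(0.607262)(-0.638169)(-630) − (0.607262)(0.769896)(-443) + (0.794501)(-562) = -483.54 m.
Horizontal magnitude = √(ΔE² + ΔN²) = √(767.74² + (-483.54)²) = 907.33 m.

907 m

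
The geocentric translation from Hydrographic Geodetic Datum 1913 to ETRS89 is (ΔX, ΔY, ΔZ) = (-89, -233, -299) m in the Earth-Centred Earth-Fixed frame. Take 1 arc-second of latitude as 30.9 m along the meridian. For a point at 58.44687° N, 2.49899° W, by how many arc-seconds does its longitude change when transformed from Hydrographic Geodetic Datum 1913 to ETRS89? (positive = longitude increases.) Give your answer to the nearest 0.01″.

Δλ = -14.64″

sin φ = 0.852155, cos φ = 0.523289, sin λ = -0.043602, cos λ = 0.999049.
East component: ΔE = −sin λ·ΔX + cos λ·ΔY = −(-0.043602)(-89) + (0.999049)(-233) = -236.66 m.
1° of latitude spans 3600 × 30.90 = 111240 m; at latitude φ, 1° of longitude spans that × cos φ = 58210.7 m, so Δλ = -236.66 / 58210.7 × 3600 = -14.636″.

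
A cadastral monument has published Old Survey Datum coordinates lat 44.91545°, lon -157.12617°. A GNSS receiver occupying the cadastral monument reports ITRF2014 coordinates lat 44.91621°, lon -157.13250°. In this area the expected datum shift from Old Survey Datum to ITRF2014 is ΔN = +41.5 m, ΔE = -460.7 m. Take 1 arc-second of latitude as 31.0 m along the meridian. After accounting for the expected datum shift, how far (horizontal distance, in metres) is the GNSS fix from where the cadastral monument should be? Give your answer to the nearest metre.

59 m

Observed coordinate differences: Δφ = +0.00076°, Δλ = -0.00633°.
Converting to metres (1° lat = 111600 m, cos φ = 0.708149): observed ΔN = 84.8 m, observed ΔE = -500.3 m.
Subtracting the expected shift leaves a residual of 84.8 − (41.5) = 43.3 m north and -500.3 − (-460.7) = -39.6 m east.
Residual distance = √(43.3² + (-39.6)²) = 58.7 m.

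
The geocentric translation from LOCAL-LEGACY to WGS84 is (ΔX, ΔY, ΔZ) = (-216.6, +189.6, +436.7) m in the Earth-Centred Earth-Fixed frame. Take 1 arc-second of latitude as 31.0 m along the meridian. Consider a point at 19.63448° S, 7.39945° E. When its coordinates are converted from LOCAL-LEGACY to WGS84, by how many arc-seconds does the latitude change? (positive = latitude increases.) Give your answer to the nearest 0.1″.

Δφ = 11.2″

sin φ = -0.336018, cos φ = 0.941855, sin λ = 0.128786, cos λ = 0.991672.
North component: ΔN = −sin φ cos λ·ΔX − sin φ sin λ·ΔY + cos φ·ΔZ = −(-0.336018)(0.991672)(-216.6) − (-0.336018)(0.128786)(189.6) + (0.941855)(436.7) = 347.34 m.
1° of latitude spans 3600 × 31.00 = 111600 m, so Δφ = 347.34 / 111600 × 3600 = 11.204″.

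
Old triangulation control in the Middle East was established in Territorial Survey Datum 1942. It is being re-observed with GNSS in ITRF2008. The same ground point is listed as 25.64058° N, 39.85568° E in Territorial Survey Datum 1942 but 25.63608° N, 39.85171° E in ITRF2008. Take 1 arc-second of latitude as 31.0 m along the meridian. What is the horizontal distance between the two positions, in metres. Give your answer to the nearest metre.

Δφ = 25.63608° − 25.64058° = -0.00450°; Δλ = 39.85171° − 39.85568° = -0.00397°.
1° of latitude = 3600 × 31.00 = 111600 m.
ΔN = Δφ × 111600 = -502.2 m; ΔE = Δλ × 111600 × cos(25.64058°) = -0.00397 × 111600 × 0.901526 = -399.4 m.
Distance = √(ΔE² + ΔN²) = √((-399.4)² + (-502.2)²) = 641.7 m.

642 m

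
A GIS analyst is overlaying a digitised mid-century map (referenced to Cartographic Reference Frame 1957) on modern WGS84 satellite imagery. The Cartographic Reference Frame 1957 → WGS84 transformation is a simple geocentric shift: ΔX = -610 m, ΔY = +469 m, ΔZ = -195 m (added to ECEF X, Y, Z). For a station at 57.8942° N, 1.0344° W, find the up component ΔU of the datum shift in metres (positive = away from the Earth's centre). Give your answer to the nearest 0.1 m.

ΔU = -493.8 m

At φ = 57.8942°, λ = -1.0344°: sin φ = 0.847068, cos φ = 0.531484, sin λ = -0.018053, cos λ = 0.999837.
ΔU = cos φ cos λ·ΔX + cos φ sin λ·ΔY + sin φ·ΔZ = (0.531484)(0.999837)(-610) + (0.531484)(-0.018053)(469) + (0.847068)(-195) = -493.83 m.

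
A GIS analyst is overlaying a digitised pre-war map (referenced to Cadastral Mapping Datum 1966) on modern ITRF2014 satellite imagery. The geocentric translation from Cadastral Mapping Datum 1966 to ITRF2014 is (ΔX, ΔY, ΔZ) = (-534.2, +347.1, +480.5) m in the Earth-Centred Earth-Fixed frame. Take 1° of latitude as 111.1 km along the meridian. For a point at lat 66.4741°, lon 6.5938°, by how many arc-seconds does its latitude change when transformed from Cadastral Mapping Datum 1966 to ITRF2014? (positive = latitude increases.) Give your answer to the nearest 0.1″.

sin φ = 0.916880, cos φ = 0.399164, sin λ = 0.114830, cos λ = 0.993385.
North component: ΔN = −sin φ cos λ·ΔX − sin φ sin λ·ΔY + cos φ·ΔZ = −(0.916880)(0.993385)(-534.2) − (0.916880)(0.114830)(347.1) + (0.399164)(480.5) = 641.81 m.
1° of latitude spans 111100 m, so Δφ = 641.81 / 111100 × 3600 = 20.797″.

Δφ = 20.8″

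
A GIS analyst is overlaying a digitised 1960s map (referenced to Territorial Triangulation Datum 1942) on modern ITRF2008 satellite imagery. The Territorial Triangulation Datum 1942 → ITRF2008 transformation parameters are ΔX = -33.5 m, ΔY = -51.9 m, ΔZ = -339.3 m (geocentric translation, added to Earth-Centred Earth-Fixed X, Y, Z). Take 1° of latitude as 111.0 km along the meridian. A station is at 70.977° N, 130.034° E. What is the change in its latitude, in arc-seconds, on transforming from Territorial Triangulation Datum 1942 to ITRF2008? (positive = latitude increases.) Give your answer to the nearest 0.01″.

Δφ = -3.03″

sin φ = 0.945388, cos φ = 0.325948, sin λ = 0.765663, cos λ = -0.643242.
North component: ΔN = −sin φ cos λ·ΔX − sin φ sin λ·ΔY + cos φ·ΔZ = −(0.945388)(-0.643242)(-33.5) − (0.945388)(0.765663)(-51.9) + (0.325948)(-339.3) = -93.40 m.
1° of latitude spans 111000 m, so Δφ = -93.40 / 111000 × 3600 = -3.029″.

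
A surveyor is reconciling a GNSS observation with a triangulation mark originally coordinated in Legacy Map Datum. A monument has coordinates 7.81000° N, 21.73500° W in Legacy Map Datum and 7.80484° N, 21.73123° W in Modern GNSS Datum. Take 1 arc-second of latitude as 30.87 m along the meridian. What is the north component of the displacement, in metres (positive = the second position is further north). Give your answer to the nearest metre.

Δφ = 7.80484° − 7.81000° = -0.00516°; Δλ = -21.73123° − -21.73500° = +0.00377°.
1° of latitude = 3600 × 30.87 = 111132 m.
ΔN = Δφ × 111132 = -573.4 m; ΔE = Δλ × 111132 × cos(7.81000°) = +0.00377 × 111132 × 0.990724 = 415.1 m.

ΔN = -573 m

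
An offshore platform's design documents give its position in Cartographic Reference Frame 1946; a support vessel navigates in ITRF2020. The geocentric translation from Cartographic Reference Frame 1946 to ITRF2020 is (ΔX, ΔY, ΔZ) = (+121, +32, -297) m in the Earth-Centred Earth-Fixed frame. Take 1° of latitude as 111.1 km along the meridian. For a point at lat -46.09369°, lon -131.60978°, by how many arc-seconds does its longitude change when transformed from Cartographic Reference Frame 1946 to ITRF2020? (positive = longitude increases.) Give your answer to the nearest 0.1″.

Δλ = 3.2″

sin φ = -0.720475, cos φ = 0.693481, sin λ = -0.747685, cos λ = -0.664054.
East component: ΔE = −sin λ·ΔX + cos λ·ΔY = −(-0.747685)(121) + (-0.664054)(32) = 69.22 m.
1° of latitude spans 111100 m; at latitude φ, 1° of longitude spans that × cos φ = 77045.8 m, so Δλ = 69.22 / 77045.8 × 3600 = 3.234″.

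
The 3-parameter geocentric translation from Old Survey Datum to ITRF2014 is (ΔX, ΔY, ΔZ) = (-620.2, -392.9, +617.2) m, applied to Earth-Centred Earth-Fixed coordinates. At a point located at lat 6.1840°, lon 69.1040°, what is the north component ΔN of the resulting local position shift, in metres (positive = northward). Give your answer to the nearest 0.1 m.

ΔN = 677.0 m

At φ = 6.1840°, λ = 69.1040°: sin φ = 0.107722, cos φ = 0.994181, sin λ = 0.934229, cos λ = 0.356673.
ΔN = −sin φ cos λ·ΔX − sin φ sin λ·ΔY + cos φ·ΔZ = −(0.107722)(0.356673)(-620.2) − (0.107722)(0.934229)(-392.9) + (0.994181)(617.2) = 676.98 m.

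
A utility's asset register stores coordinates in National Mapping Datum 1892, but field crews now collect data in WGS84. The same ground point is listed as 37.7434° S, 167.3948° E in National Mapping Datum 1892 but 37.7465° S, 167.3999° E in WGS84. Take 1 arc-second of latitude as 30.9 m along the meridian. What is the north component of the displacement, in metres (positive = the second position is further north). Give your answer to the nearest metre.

ΔN = -345 m

Δφ = -37.7465° − -37.7434° = -0.0031°; Δλ = 167.3999° − 167.3948° = +0.0051°.
1° of latitude = 3600 × 30.90 = 111240 m.
ΔN = Δφ × 111240 = -344.8 m; ΔE = Δλ × 111240 × cos(-37.7434°) = +0.0051 × 111240 × 0.790760 = 448.6 m.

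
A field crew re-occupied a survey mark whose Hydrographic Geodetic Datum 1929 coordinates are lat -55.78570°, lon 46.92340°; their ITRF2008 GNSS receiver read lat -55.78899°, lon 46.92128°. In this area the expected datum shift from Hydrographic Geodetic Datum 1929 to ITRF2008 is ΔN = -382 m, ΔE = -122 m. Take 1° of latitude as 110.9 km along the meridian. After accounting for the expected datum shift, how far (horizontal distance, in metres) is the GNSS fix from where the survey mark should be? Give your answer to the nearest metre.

20 m

Observed coordinate differences: Δφ = -0.00329°, Δλ = -0.00212°.
Converting to metres (1° lat = 110900 m, cos φ = 0.562290): observed ΔN = -364.9 m, observed ΔE = -132.2 m.
Subtracting the expected shift leaves a residual of -364.9 − (-382) = 17.1 m north and -132.2 − (-122) = -10.2 m east.
Residual distance = √(17.1² + (-10.2)²) = 19.9 m.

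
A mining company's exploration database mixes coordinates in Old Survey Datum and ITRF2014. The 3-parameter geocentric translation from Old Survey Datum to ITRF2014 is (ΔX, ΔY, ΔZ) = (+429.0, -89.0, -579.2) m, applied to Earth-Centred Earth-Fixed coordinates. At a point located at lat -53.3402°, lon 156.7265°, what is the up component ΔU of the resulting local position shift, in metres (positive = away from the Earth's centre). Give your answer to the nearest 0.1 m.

The local up (radial) axis is (cos φ cos λ, cos φ sin λ, sin φ), giving ΔU = -235.298 − 20.996 + 464.631 = 208.34 m.

ΔU = 208.3 m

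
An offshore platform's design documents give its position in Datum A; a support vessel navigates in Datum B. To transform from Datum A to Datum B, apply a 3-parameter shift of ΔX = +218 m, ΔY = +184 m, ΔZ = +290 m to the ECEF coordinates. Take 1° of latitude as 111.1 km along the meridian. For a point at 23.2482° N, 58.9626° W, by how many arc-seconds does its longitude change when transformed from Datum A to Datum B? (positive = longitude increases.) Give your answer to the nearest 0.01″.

sin φ = 0.394715, cos φ = 0.918804, sin λ = -0.856831, cos λ = 0.515597.
East component: ΔE = −sin λ·ΔX + cos λ·ΔY = −(-0.856831)(218) + (0.515597)(184) = 281.66 m.
1° of latitude spans 111100 m; at latitude φ, 1° of longitude spans that × cos φ = 102079.1 m, so Δλ = 281.66 / 102079.1 × 3600 = 9.933″.

Δλ = 9.93″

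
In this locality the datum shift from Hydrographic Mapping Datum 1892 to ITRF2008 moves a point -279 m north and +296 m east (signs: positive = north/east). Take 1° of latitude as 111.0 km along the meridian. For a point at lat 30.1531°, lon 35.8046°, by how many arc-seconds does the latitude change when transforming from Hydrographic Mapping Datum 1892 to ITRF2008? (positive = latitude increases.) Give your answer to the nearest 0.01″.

1° of latitude = 111.0 km, so Δφ = -279.0 / 111000 = -0.0025135° = -9.049″.

Δφ = -9.05″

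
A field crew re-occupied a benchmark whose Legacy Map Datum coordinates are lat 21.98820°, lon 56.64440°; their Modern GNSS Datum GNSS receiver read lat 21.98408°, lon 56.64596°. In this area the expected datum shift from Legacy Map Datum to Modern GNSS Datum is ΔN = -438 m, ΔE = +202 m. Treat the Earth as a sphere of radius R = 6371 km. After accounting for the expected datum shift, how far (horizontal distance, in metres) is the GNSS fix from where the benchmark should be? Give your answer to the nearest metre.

Observed coordinate differences: Δφ = -0.00412°, Δλ = +0.00156°.
Converting to metres (1° lat = 111195 m, cos φ = 0.927261): observed ΔN = -458.1 m, observed ΔE = 160.8 m.
Subtracting the expected shift leaves a residual of -458.1 − (-438) = -20.1 m north and 160.8 − (202) = -41.2 m east.
Residual distance = √((-20.1)² + (-41.2)²) = 45.8 m.

46 m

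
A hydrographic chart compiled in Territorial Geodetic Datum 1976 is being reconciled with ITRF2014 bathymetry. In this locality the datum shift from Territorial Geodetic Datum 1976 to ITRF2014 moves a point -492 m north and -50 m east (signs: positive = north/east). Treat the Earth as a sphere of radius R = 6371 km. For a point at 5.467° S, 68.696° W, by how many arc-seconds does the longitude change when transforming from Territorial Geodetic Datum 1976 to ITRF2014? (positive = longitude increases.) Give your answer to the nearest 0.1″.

Δλ = -1.6″

At latitude -5.467°, cos φ = 0.995451.
One radian of longitude at latitude φ spans R cos φ, so Δλ = ΔE / (R cos φ) = -50.0 / (6371000 × 0.995451) = -7.8839e-06 rad = -1.626″.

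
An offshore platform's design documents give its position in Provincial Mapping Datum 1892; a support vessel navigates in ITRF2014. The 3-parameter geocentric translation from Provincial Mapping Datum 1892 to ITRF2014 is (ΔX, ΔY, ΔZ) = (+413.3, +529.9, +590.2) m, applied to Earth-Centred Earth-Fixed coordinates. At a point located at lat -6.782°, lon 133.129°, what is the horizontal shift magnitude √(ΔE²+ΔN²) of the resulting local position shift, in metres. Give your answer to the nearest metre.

894 m

At φ = -6.782°, λ = 133.129°: sin φ = -0.118092, cos φ = 0.993003, sin λ = 0.729816, cos λ = -0.683643.
ΔE = −sin λ·ΔX + cos λ·ΔY = −(0.729816)·(413.3) + (-0.683643)·(529.9) = -663.90 m.
ΔN = −sin φ cos λ·ΔX − sin φ sin λ·ΔY + cos φ·ΔZ = −(-0.118092)(-0.683643)(413.3) − (-0.118092)(0.729816)(529.9) + (0.993003)(590.2) = 598.37 m.
Horizontal magnitude = √(ΔE² + ΔN²) = √((-663.90)² + 598.37²) = 893.76 m.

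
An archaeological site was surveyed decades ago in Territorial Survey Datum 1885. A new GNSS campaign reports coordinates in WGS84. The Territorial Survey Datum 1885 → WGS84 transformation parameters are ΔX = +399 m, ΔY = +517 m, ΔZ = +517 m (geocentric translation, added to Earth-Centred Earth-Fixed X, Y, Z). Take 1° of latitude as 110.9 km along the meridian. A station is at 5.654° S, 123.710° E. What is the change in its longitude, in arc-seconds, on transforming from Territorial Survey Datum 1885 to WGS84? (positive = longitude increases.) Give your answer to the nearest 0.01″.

sin φ = -0.098521, cos φ = 0.995135, sin λ = 0.831857, cos λ = -0.554990.
East component: ΔE = −sin λ·ΔX + cos λ·ΔY = −(0.831857)(399) + (-0.554990)(517) = -618.84 m.
1° of latitude spans 110900 m; at latitude φ, 1° of longitude spans that × cos φ = 110360.5 m, so Δλ = -618.84 / 110360.5 × 3600 = -20.187″.

Δλ = -20.19″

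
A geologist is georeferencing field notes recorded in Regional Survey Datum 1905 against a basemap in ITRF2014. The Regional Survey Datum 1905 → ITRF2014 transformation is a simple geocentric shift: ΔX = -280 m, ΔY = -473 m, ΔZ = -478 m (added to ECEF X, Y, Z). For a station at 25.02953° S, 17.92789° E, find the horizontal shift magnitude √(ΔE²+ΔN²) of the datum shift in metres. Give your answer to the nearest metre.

The local east axis at (φ, λ) is (−sin λ, cos λ, 0), so ΔE = −sin(17.92789°)·(-280) + cos(17.92789°)·(-473) = -363.84 m.
The local north axis is (−sin φ cos λ, −sin φ sin λ, cos φ), giving ΔN = -112.712 − 61.601 − 433.111 = -607.42 m.
Horizontal magnitude = √(ΔE² + ΔN²) = √((-363.84)² + (-607.42)²) = 708.06 m.

708 m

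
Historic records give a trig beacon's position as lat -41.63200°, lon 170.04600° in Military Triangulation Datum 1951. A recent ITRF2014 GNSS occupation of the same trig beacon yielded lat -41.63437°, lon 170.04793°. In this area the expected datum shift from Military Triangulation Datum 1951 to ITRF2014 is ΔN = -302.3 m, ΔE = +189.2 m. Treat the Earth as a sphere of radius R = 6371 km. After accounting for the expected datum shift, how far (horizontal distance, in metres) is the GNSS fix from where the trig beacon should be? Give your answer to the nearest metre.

48 m

Observed coordinate differences: Δφ = -0.00237°, Δλ = +0.00193°.
Converting to metres (1° lat = 111195 m, cos φ = 0.747427): observed ΔN = -263.5 m, observed ΔE = 160.4 m.
Subtracting the expected shift leaves a residual of -263.5 − (-302.3) = 38.8 m north and 160.4 − (189.2) = -28.8 m east.
Residual distance = √(38.8² + (-28.8)²) = 48.3 m.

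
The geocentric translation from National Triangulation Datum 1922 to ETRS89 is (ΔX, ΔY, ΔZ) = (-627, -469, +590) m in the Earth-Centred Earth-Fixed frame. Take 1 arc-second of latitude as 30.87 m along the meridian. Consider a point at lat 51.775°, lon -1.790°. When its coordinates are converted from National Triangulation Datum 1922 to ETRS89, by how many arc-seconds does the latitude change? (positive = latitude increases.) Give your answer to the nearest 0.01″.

Δφ = 27.40″

sin φ = 0.785587, cos φ = 0.618751, sin λ = -0.031236, cos λ = 0.999512.
North component: ΔN = −sin φ cos λ·ΔX − sin φ sin λ·ΔY + cos φ·ΔZ = −(0.785587)(0.999512)(-627) − (0.785587)(-0.031236)(-469) + (0.618751)(590) = 845.88 m.
1° of latitude spans 3600 × 30.87 = 111132 m, so Δφ = 845.88 / 111132 × 3600 = 27.401″.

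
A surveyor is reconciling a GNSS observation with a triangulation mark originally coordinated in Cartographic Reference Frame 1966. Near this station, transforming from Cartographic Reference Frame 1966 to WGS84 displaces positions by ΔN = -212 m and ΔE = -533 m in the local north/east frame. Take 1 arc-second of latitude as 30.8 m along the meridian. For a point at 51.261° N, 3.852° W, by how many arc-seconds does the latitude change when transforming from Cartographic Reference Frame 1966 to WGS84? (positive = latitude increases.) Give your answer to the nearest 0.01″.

1″ of latitude = 30.80 m, so Δφ = -212.0 / 30.80 = -6.883″.

Δφ = -6.88″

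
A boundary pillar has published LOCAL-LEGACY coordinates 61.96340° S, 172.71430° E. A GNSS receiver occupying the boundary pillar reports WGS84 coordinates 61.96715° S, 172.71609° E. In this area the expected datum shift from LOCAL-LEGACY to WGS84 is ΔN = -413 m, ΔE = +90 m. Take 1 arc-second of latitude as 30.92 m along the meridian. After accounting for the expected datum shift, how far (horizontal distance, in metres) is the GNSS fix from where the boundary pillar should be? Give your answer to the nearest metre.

Observed coordinate differences: Δφ = -0.00375°, Δλ = +0.00179°.
Converting to metres (1° lat = 111312 m, cos φ = 0.470035): observed ΔN = -417.4 m, observed ΔE = 93.7 m.
Subtracting the expected shift leaves a residual of -417.4 − (-413) = -4.4 m north and 93.7 − (90) = 3.7 m east.
Residual distance = √((-4.4)² + 3.7²) = 5.7 m.

6 m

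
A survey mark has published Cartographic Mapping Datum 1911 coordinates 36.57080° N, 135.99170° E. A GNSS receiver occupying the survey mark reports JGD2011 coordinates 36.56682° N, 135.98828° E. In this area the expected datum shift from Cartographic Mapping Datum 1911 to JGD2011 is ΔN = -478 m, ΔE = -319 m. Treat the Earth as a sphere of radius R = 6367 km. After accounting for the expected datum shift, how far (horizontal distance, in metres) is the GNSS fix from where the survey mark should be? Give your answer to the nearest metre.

38 m

Observed coordinate differences: Δφ = -0.00398°, Δλ = -0.00342°.
Converting to metres (1° lat = 111125 m, cos φ = 0.803121): observed ΔN = -442.3 m, observed ΔE = -305.2 m.
Subtracting the expected shift leaves a residual of -442.3 − (-478) = 35.7 m north and -305.2 − (-319) = 13.8 m east.
Residual distance = √(35.7² + 13.8²) = 38.3 m.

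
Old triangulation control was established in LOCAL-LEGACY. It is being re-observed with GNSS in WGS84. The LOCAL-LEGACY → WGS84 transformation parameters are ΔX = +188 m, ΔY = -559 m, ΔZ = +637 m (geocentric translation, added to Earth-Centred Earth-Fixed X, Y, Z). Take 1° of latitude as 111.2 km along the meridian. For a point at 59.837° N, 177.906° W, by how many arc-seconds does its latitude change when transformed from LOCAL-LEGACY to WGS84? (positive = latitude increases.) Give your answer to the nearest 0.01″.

sin φ = 0.864599, cos φ = 0.502462, sin λ = -0.036539, cos λ = -0.999332.
North component: ΔN = −sin φ cos λ·ΔX − sin φ sin λ·ΔY + cos φ·ΔZ = −(0.864599)(-0.999332)(188) − (0.864599)(-0.036539)(-559) + (0.502462)(637) = 464.84 m.
1° of latitude spans 111200 m, so Δφ = 464.84 / 111200 × 3600 = 15.049″.

Δφ = 15.05″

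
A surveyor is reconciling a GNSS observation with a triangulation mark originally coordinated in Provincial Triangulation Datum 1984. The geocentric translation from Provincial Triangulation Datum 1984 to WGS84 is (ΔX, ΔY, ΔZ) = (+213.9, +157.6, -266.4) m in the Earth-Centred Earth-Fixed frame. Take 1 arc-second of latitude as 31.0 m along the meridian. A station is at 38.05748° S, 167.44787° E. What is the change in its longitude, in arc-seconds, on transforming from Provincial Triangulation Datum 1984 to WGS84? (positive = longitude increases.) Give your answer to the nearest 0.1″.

sin φ = -0.616452, cos φ = 0.787393, sin λ = 0.217328, cos λ = -0.976099.
East component: ΔE = −sin λ·ΔX + cos λ·ΔY = −(0.217328)(213.9) + (-0.976099)(157.6) = -200.32 m.
1° of latitude spans 3600 × 31.00 = 111600 m; at latitude φ, 1° of longitude spans that × cos φ = 87873.0 m, so Δλ = -200.32 / 87873.0 × 3600 = -8.207″.

Δλ = -8.2″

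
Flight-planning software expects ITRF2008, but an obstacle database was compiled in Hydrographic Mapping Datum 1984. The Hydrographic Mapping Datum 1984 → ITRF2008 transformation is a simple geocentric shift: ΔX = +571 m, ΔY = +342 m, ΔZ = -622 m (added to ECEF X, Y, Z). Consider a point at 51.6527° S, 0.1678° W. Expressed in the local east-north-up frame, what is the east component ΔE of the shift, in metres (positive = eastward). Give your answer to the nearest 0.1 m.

ΔE = 343.7 m

At φ = -51.6527°, λ = -0.1678°: sin φ = -0.784264, cos φ = 0.620427, sin λ = -0.002929, cos λ = 0.999996.
ΔE = −sin λ·ΔX + cos λ·ΔY = −(-0.002929)·(571) + (0.999996)·(342) = 343.67 m.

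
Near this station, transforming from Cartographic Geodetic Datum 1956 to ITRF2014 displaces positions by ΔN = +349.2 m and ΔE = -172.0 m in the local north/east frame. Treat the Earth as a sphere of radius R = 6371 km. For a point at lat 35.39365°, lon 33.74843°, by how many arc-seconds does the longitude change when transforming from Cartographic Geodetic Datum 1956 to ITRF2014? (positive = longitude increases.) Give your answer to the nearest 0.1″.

Δλ = -6.8″

At latitude 35.39365°, cos φ = 0.815192.
One radian of longitude at latitude φ spans R cos φ, so Δλ = ΔE / (R cos φ) = -172.0 / (6371000 × 0.815192) = -3.3118e-05 rad = -6.831″.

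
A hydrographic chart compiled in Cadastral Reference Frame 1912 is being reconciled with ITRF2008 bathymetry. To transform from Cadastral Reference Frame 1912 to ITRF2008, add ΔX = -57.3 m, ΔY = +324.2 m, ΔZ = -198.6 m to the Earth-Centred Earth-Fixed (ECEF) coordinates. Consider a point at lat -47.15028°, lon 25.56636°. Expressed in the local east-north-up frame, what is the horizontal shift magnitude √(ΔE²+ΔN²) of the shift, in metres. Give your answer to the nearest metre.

325 m

At φ = -47.15028°, λ = 25.56636°: sin φ = -0.733140, cos φ = 0.680078, sin λ = 0.431556, cos λ = 0.902086.
ΔE = −sin λ·ΔX + cos λ·ΔY = −(0.431556)·(-57.3) + (0.902086)·(324.2) = 317.18 m.
ΔN = −sin φ cos λ·ΔX − sin φ sin λ·ΔY + cos φ·ΔZ = −(-0.733140)(0.902086)(-57.3) − (-0.733140)(0.431556)(324.2) + (0.680078)(-198.6) = -70.39 m.
Horizontal magnitude = √(ΔE² + ΔN²) = √(317.18² + (-70.39)²) = 324.90 m.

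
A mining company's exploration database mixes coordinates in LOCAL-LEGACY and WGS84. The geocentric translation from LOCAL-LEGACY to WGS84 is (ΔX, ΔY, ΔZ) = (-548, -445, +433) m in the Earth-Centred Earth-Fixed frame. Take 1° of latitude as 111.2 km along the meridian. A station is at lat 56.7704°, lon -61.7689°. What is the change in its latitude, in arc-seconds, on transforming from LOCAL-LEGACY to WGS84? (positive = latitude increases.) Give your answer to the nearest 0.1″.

Δφ = 4.1″

sin φ = 0.836481, cos φ = 0.547995, sin λ = -0.881047, cos λ = 0.473029.
North component: ΔN = −sin φ cos λ·ΔX − sin φ sin λ·ΔY + cos φ·ΔZ = −(0.836481)(0.473029)(-548) − (0.836481)(-0.881047)(-445) + (0.547995)(433) = 126.16 m.
1° of latitude spans 111200 m, so Δφ = 126.16 / 111200 × 3600 = 4.084″.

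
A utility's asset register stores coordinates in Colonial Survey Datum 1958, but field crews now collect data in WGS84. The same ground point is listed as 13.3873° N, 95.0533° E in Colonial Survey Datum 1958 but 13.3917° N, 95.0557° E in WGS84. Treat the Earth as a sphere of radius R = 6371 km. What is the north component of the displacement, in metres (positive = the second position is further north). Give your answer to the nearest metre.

ΔN = 489 m

Δφ = 13.3917° − 13.3873° = +0.0044°; Δλ = 95.0557° − 95.0533° = +0.0024°.
1° along a meridian = πR/180 = 111195 m.
ΔN = Δφ × 111195 = 489.3 m; ΔE = Δλ × 111195 × cos(13.3873°) = +0.0024 × 111195 × 0.972827 = 259.6 m.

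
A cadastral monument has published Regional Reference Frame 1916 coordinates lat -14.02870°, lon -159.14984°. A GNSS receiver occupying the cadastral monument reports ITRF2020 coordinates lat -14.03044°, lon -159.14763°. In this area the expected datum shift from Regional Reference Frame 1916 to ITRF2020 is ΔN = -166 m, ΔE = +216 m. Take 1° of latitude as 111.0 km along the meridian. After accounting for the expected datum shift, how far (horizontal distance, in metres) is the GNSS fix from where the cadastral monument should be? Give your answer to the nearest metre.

Observed coordinate differences: Δφ = -0.00174°, Δλ = +0.00221°.
Converting to metres (1° lat = 111000 m, cos φ = 0.970174): observed ΔN = -193.1 m, observed ΔE = 238.0 m.
Subtracting the expected shift leaves a residual of -193.1 − (-166) = -27.1 m north and 238.0 − (216) = 22.0 m east.
Residual distance = √((-27.1)² + 22.0²) = 34.9 m.

35 m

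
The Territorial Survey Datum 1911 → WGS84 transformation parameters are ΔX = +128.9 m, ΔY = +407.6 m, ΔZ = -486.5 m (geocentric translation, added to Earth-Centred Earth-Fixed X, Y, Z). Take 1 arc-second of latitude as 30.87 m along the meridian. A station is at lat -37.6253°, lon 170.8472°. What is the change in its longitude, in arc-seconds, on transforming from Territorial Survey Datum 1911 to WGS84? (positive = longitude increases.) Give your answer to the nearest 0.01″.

Δλ = -17.30″

sin φ = -0.610495, cos φ = 0.792020, sin λ = 0.159068, cos λ = -0.987268.
East component: ΔE = −sin λ·ΔX + cos λ·ΔY = −(0.159068)(128.9) + (-0.987268)(407.6) = -422.91 m.
1° of latitude spans 3600 × 30.87 = 111132 m; at latitude φ, 1° of longitude spans that × cos φ = 88018.8 m, so Δλ = -422.91 / 88018.8 × 3600 = -17.297″.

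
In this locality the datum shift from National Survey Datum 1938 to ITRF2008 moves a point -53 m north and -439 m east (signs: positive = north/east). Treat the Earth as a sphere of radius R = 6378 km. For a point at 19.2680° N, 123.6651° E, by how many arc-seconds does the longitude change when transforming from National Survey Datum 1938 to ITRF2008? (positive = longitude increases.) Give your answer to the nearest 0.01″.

At latitude 19.2680°, cos φ = 0.943985.
One radian of longitude at latitude φ spans R cos φ, so Δλ = ΔE / (R cos φ) = -439.0 / (6378000 × 0.943985) = -7.2915e-05 rad = -15.040″.

Δλ = -15.04″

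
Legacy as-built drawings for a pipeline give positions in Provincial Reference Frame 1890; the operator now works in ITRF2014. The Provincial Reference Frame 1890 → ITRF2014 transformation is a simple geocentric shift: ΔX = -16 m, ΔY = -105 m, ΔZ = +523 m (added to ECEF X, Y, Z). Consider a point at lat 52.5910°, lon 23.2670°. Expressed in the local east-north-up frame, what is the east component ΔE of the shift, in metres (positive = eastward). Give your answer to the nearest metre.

At φ = 52.5910°, λ = 23.2670°: sin φ = 0.794319, cos φ = 0.607501, sin λ = 0.395016, cos λ = 0.918674.
ΔE = −sin λ·ΔX + cos λ·ΔY = −(0.395016)·(-16) + (0.918674)·(-105) = -90.14 m.

ΔE = -90 m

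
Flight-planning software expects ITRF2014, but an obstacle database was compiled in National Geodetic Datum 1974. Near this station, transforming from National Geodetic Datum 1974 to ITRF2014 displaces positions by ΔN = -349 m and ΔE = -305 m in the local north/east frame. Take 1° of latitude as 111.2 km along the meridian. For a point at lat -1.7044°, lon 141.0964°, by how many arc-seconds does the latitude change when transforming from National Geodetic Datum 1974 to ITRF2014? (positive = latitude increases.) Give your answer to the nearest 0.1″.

1° of latitude = 111.2 km, so Δφ = -349.0 / 111200 = -0.0031385° = -11.299″.

Δφ = -11.3″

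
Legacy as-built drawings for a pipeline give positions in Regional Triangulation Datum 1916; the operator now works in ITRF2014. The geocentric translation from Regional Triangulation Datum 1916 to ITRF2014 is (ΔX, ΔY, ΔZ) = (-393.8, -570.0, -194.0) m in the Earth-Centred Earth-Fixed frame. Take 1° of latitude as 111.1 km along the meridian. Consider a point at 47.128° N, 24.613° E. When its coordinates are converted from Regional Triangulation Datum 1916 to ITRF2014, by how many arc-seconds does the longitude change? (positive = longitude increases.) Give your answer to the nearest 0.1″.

sin φ = 0.732875, cos φ = 0.680363, sin λ = 0.416487, cos λ = 0.909142.
East component: ΔE = −sin λ·ΔX + cos λ·ΔY = −(0.416487)(-393.8) + (0.909142)(-570.0) = -354.20 m.
1° of latitude spans 111100 m; at latitude φ, 1° of longitude spans that × cos φ = 75588.3 m, so Δλ = -354.20 / 75588.3 × 3600 = -16.869″.

Δλ = -16.9″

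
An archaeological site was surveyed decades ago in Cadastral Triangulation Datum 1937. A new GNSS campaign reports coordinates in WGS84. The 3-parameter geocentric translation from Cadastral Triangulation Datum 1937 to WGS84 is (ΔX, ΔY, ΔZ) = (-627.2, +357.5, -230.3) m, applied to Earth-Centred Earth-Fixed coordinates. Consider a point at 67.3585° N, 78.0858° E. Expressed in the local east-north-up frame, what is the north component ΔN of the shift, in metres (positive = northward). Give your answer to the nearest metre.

The local north axis is (−sin φ cos λ, −sin φ sin λ, cos φ), giving ΔN = 119.504 − 322.840 − 88.657 = -291.99 m.

ΔN = -292 m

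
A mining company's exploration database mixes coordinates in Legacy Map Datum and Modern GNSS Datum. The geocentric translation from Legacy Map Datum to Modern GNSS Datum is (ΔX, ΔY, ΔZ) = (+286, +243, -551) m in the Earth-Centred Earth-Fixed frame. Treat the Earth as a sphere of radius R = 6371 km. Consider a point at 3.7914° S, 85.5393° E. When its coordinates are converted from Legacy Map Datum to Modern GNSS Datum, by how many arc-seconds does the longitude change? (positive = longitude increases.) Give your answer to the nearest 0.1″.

Δλ = -8.6″

sin φ = -0.066124, cos φ = 0.997811, sin λ = 0.996971, cos λ = 0.077775.
East component: ΔE = −sin λ·ΔX + cos λ·ΔY = −(0.996971)(286) + (0.077775)(243) = -266.23 m.
1° of latitude spans πR/180 = 111195 m; at latitude φ, 1° of longitude spans that × cos φ = 110951.6 m, so Δλ = -266.23 / 110951.6 × 3600 = -8.638″.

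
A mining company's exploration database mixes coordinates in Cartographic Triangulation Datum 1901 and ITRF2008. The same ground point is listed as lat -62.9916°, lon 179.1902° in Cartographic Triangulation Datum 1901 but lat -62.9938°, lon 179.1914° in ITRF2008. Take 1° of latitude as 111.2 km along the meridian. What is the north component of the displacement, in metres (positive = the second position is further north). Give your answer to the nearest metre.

ΔN = -245 m

Δφ = -62.9938° − -62.9916° = -0.0022°; Δλ = 179.1914° − 179.1902° = +0.0012°.
ΔN = Δφ × 111200 = -244.6 m; ΔE = Δλ × 111200 × cos(-62.9916°) = +0.0012 × 111200 × 0.454121 = 60.6 m.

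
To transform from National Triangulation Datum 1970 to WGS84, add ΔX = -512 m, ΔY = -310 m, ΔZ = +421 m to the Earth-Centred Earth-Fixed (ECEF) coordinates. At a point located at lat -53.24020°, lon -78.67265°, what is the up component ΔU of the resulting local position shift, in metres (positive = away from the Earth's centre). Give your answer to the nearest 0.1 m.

ΔU = -215.6 m

The local up (radial) axis is (cos φ cos λ, cos φ sin λ, sin φ), giving ΔU = -60.184 + 181.909 − 337.285 = -215.56 m.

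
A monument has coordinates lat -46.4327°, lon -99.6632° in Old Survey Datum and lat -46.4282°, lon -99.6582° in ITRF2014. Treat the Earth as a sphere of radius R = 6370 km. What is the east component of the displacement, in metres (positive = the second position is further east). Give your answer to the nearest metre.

Δφ = -46.4282° − -46.4327° = +0.0045°; Δλ = -99.6582° − -99.6632° = +0.0050°.
1° along a meridian = πR/180 = 111177 m.
ΔN = Δφ × 111177 = 500.3 m; ΔE = Δλ × 111177 × cos(-46.4327°) = +0.0050 × 111177 × 0.689206 = 383.1 m.

ΔE = 383 m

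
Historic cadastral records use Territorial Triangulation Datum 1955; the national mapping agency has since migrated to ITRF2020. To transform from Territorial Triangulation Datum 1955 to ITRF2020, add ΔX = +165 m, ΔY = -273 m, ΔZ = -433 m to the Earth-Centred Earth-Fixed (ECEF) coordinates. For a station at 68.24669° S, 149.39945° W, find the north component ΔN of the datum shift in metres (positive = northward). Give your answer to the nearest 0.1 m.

The local north axis is (−sin φ cos λ, −sin φ sin λ, cos φ), giving ΔN = -131.908 + 129.074 − 160.475 = -163.31 m.

ΔN = -163.3 m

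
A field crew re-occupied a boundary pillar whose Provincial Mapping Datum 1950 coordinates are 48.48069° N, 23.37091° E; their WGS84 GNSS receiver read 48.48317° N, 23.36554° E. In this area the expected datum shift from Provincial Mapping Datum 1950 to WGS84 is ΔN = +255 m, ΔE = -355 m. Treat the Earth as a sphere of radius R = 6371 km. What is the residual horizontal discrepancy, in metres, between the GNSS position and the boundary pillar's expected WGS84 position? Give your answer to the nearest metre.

Observed coordinate differences: Δφ = +0.00248°, Δλ = -0.00537°.
Converting to metres (1° lat = 111195 m, cos φ = 0.662872): observed ΔN = 275.8 m, observed ΔE = -395.8 m.
Subtracting the expected shift leaves a residual of 275.8 − (255) = 20.8 m north and -395.8 − (-355) = -40.8 m east.
Residual distance = √(20.8² + (-40.8)²) = 45.8 m.

46 m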